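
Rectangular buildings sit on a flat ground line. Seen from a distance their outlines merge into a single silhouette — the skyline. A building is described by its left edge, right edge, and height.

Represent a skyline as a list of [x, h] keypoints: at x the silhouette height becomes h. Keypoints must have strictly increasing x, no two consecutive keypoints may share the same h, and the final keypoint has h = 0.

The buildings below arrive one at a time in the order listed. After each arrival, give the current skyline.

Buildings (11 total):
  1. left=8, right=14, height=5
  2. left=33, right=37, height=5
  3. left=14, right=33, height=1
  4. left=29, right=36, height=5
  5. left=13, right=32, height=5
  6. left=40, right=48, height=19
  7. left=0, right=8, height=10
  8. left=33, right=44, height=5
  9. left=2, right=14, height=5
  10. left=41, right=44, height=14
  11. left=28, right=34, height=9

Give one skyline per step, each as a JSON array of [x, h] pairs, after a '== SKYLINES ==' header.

== SKYLINES ==
[[8,5],[14,0]]
[[8,5],[14,0],[33,5],[37,0]]
[[8,5],[14,1],[33,5],[37,0]]
[[8,5],[14,1],[29,5],[37,0]]
[[8,5],[37,0]]
[[8,5],[37,0],[40,19],[48,0]]
[[0,10],[8,5],[37,0],[40,19],[48,0]]
[[0,10],[8,5],[40,19],[48,0]]
[[0,10],[8,5],[40,19],[48,0]]
[[0,10],[8,5],[40,19],[48,0]]
[[0,10],[8,5],[28,9],[34,5],[40,19],[48,0]]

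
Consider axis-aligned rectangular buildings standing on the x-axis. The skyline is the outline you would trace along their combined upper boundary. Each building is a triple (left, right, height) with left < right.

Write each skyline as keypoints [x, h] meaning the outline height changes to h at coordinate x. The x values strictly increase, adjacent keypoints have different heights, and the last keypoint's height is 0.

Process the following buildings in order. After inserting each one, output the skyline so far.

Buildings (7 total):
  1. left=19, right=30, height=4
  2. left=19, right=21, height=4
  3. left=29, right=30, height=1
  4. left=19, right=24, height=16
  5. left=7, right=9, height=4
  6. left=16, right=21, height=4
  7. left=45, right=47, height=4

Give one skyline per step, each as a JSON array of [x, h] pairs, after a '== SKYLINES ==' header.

== SKYLINES ==
[[19,4],[30,0]]
[[19,4],[30,0]]
[[19,4],[30,0]]
[[19,16],[24,4],[30,0]]
[[7,4],[9,0],[19,16],[24,4],[30,0]]
[[7,4],[9,0],[16,4],[19,16],[24,4],[30,0]]
[[7,4],[9,0],[16,4],[19,16],[24,4],[30,0],[45,4],[47,0]]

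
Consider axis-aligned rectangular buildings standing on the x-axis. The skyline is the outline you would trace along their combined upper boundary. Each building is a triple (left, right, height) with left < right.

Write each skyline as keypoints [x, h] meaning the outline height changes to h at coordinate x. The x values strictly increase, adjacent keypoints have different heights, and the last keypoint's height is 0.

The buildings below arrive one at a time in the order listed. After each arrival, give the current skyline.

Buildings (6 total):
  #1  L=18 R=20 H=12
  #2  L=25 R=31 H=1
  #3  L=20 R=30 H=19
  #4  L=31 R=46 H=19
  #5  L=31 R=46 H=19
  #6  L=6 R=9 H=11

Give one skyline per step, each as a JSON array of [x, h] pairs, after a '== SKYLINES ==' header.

== SKYLINES ==
[[18,12],[20,0]]
[[18,12],[20,0],[25,1],[31,0]]
[[18,12],[20,19],[30,1],[31,0]]
[[18,12],[20,19],[30,1],[31,19],[46,0]]
[[18,12],[20,19],[30,1],[31,19],[46,0]]
[[6,11],[9,0],[18,12],[20,19],[30,1],[31,19],[46,0]]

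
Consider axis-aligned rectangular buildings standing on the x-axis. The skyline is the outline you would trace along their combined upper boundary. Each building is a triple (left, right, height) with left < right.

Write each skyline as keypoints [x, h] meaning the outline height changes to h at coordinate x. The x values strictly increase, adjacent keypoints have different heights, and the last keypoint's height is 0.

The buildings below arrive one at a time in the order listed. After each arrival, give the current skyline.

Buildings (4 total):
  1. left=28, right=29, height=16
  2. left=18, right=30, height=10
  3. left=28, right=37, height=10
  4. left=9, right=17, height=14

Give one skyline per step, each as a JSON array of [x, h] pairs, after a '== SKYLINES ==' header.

== SKYLINES ==
[[28,16],[29,0]]
[[18,10],[28,16],[29,10],[30,0]]
[[18,10],[28,16],[29,10],[37,0]]
[[9,14],[17,0],[18,10],[28,16],[29,10],[37,0]]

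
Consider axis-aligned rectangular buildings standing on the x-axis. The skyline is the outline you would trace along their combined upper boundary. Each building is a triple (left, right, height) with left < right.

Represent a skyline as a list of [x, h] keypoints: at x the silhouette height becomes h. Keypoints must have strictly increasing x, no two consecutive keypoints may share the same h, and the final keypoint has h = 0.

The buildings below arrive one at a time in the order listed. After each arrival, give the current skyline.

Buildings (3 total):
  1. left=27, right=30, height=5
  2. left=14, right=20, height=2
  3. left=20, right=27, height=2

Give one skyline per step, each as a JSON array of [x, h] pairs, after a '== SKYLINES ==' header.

== SKYLINES ==
[[27,5],[30,0]]
[[14,2],[20,0],[27,5],[30,0]]
[[14,2],[27,5],[30,0]]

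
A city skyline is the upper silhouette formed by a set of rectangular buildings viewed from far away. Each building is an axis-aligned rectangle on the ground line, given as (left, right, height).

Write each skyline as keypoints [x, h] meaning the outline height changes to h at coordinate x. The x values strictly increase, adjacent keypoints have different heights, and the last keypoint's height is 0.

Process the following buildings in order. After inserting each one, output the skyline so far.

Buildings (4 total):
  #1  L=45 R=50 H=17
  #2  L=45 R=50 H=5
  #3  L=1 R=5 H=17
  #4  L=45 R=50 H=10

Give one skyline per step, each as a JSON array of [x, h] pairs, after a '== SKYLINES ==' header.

== SKYLINES ==
[[45,17],[50,0]]
[[45,17],[50,0]]
[[1,17],[5,0],[45,17],[50,0]]
[[1,17],[5,0],[45,17],[50,0]]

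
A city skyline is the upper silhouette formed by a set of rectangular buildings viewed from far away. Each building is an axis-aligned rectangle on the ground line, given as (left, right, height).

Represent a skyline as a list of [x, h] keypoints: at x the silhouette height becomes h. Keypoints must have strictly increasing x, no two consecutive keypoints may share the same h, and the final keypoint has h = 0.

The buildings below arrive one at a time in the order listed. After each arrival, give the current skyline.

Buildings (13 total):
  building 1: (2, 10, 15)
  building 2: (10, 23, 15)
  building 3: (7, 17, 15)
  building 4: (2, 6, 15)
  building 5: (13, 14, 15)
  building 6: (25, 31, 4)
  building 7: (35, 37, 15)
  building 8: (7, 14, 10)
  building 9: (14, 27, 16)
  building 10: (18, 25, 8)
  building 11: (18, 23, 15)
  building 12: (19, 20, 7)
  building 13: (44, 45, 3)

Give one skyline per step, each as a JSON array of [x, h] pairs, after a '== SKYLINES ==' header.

== SKYLINES ==
[[2,15],[10,0]]
[[2,15],[23,0]]
[[2,15],[23,0]]
[[2,15],[23,0]]
[[2,15],[23,0]]
[[2,15],[23,0],[25,4],[31,0]]
[[2,15],[23,0],[25,4],[31,0],[35,15],[37,0]]
[[2,15],[23,0],[25,4],[31,0],[35,15],[37,0]]
[[2,15],[14,16],[27,4],[31,0],[35,15],[37,0]]
[[2,15],[14,16],[27,4],[31,0],[35,15],[37,0]]
[[2,15],[14,16],[27,4],[31,0],[35,15],[37,0]]
[[2,15],[14,16],[27,4],[31,0],[35,15],[37,0]]
[[2,15],[14,16],[27,4],[31,0],[35,15],[37,0],[44,3],[45,0]]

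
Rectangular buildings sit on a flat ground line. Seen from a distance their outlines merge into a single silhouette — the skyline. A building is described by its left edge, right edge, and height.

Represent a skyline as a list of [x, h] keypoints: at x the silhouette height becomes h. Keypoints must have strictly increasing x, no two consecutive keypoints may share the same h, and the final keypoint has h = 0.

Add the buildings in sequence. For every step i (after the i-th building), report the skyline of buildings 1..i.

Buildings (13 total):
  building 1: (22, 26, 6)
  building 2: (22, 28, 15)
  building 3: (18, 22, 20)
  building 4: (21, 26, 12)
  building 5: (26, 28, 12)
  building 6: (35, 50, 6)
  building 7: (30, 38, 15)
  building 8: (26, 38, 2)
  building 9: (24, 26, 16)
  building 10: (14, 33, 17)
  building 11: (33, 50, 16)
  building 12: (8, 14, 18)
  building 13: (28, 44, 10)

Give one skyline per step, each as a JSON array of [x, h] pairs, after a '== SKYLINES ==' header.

== SKYLINES ==
[[22,6],[26,0]]
[[22,15],[28,0]]
[[18,20],[22,15],[28,0]]
[[18,20],[22,15],[28,0]]
[[18,20],[22,15],[28,0]]
[[18,20],[22,15],[28,0],[35,6],[50,0]]
[[18,20],[22,15],[28,0],[30,15],[38,6],[50,0]]
[[18,20],[22,15],[28,2],[30,15],[38,6],[50,0]]
[[18,20],[22,15],[24,16],[26,15],[28,2],[30,15],[38,6],[50,0]]
[[14,17],[18,20],[22,17],[33,15],[38,6],[50,0]]
[[14,17],[18,20],[22,17],[33,16],[50,0]]
[[8,18],[14,17],[18,20],[22,17],[33,16],[50,0]]
[[8,18],[14,17],[18,20],[22,17],[33,16],[50,0]]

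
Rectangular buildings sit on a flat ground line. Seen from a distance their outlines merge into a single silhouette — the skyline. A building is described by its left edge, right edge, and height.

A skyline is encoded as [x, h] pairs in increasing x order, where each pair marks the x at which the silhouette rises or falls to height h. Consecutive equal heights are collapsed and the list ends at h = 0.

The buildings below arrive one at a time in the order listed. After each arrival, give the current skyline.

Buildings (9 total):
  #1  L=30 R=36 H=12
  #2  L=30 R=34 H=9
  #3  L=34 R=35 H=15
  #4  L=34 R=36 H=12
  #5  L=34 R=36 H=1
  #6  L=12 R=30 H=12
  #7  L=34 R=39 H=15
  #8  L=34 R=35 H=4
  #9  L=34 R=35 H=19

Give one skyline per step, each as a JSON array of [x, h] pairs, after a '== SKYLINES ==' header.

== SKYLINES ==
[[30,12],[36,0]]
[[30,12],[36,0]]
[[30,12],[34,15],[35,12],[36,0]]
[[30,12],[34,15],[35,12],[36,0]]
[[30,12],[34,15],[35,12],[36,0]]
[[12,12],[34,15],[35,12],[36,0]]
[[12,12],[34,15],[39,0]]
[[12,12],[34,15],[39,0]]
[[12,12],[34,19],[35,15],[39,0]]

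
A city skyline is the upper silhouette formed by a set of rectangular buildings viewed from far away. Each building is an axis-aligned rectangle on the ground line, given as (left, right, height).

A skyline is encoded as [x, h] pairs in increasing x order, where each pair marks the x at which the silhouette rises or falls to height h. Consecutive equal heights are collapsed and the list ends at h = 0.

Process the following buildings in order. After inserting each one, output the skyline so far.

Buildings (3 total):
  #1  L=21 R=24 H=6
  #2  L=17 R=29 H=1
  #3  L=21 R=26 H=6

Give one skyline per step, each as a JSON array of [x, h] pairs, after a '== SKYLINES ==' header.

== SKYLINES ==
[[21,6],[24,0]]
[[17,1],[21,6],[24,1],[29,0]]
[[17,1],[21,6],[26,1],[29,0]]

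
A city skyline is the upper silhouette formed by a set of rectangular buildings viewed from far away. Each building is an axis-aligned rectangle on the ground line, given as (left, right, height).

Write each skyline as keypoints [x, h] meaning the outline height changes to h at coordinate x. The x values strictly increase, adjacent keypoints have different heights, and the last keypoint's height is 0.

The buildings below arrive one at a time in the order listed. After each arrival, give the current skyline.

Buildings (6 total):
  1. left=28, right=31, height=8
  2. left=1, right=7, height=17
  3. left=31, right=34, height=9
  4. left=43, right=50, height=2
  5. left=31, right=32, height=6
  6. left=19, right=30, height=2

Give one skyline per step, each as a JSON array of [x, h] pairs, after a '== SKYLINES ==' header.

== SKYLINES ==
[[28,8],[31,0]]
[[1,17],[7,0],[28,8],[31,0]]
[[1,17],[7,0],[28,8],[31,9],[34,0]]
[[1,17],[7,0],[28,8],[31,9],[34,0],[43,2],[50,0]]
[[1,17],[7,0],[28,8],[31,9],[34,0],[43,2],[50,0]]
[[1,17],[7,0],[19,2],[28,8],[31,9],[34,0],[43,2],[50,0]]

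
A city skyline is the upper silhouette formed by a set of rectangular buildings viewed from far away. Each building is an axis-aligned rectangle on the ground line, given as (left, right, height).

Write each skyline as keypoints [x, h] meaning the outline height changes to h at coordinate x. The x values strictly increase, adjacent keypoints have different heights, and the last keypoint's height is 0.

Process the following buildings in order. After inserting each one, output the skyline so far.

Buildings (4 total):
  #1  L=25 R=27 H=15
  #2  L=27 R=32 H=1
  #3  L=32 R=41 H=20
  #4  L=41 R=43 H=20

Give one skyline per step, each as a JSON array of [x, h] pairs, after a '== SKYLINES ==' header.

== SKYLINES ==
[[25,15],[27,0]]
[[25,15],[27,1],[32,0]]
[[25,15],[27,1],[32,20],[41,0]]
[[25,15],[27,1],[32,20],[43,0]]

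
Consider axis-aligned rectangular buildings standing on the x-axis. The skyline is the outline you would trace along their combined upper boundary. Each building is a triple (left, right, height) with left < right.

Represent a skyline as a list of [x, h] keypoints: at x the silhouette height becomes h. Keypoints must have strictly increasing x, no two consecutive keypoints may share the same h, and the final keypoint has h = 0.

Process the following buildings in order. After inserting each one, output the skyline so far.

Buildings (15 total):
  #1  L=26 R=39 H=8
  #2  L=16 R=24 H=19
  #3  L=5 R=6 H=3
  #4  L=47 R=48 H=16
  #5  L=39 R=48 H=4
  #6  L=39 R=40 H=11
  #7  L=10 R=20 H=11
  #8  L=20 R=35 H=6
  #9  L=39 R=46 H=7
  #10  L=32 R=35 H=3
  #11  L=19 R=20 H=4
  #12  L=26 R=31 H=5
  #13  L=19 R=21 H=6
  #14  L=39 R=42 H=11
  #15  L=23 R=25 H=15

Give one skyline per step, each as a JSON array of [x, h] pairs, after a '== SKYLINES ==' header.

== SKYLINES ==
[[26,8],[39,0]]
[[16,19],[24,0],[26,8],[39,0]]
[[5,3],[6,0],[16,19],[24,0],[26,8],[39,0]]
[[5,3],[6,0],[16,19],[24,0],[26,8],[39,0],[47,16],[48,0]]
[[5,3],[6,0],[16,19],[24,0],[26,8],[39,4],[47,16],[48,0]]
[[5,3],[6,0],[16,19],[24,0],[26,8],[39,11],[40,4],[47,16],[48,0]]
[[5,3],[6,0],[10,11],[16,19],[24,0],[26,8],[39,11],[40,4],[47,16],[48,0]]
[[5,3],[6,0],[10,11],[16,19],[24,6],[26,8],[39,11],[40,4],[47,16],[48,0]]
[[5,3],[6,0],[10,11],[16,19],[24,6],[26,8],[39,11],[40,7],[46,4],[47,16],[48,0]]
[[5,3],[6,0],[10,11],[16,19],[24,6],[26,8],[39,11],[40,7],[46,4],[47,16],[48,0]]
[[5,3],[6,0],[10,11],[16,19],[24,6],[26,8],[39,11],[40,7],[46,4],[47,16],[48,0]]
[[5,3],[6,0],[10,11],[16,19],[24,6],[26,8],[39,11],[40,7],[46,4],[47,16],[48,0]]
[[5,3],[6,0],[10,11],[16,19],[24,6],[26,8],[39,11],[40,7],[46,4],[47,16],[48,0]]
[[5,3],[6,0],[10,11],[16,19],[24,6],[26,8],[39,11],[42,7],[46,4],[47,16],[48,0]]
[[5,3],[6,0],[10,11],[16,19],[24,15],[25,6],[26,8],[39,11],[42,7],[46,4],[47,16],[48,0]]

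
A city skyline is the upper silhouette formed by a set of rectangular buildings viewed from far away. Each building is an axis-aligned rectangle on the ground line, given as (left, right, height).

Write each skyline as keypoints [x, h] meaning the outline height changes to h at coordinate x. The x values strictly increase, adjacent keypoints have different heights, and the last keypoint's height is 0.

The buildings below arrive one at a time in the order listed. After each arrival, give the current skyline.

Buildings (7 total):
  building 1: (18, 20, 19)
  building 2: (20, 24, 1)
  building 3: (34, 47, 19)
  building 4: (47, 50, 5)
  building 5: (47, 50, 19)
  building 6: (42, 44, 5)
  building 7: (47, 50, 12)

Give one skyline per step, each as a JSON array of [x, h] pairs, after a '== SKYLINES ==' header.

== SKYLINES ==
[[18,19],[20,0]]
[[18,19],[20,1],[24,0]]
[[18,19],[20,1],[24,0],[34,19],[47,0]]
[[18,19],[20,1],[24,0],[34,19],[47,5],[50,0]]
[[18,19],[20,1],[24,0],[34,19],[50,0]]
[[18,19],[20,1],[24,0],[34,19],[50,0]]
[[18,19],[20,1],[24,0],[34,19],[50,0]]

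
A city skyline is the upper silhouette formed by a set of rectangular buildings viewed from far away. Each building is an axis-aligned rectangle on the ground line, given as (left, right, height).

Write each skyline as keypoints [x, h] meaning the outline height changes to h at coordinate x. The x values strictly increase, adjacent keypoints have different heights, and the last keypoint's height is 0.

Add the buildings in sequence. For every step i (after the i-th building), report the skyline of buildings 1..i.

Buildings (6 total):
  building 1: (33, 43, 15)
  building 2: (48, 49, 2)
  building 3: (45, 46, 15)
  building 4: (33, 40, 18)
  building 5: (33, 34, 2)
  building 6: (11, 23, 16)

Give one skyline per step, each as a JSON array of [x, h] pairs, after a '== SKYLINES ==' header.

== SKYLINES ==
[[33,15],[43,0]]
[[33,15],[43,0],[48,2],[49,0]]
[[33,15],[43,0],[45,15],[46,0],[48,2],[49,0]]
[[33,18],[40,15],[43,0],[45,15],[46,0],[48,2],[49,0]]
[[33,18],[40,15],[43,0],[45,15],[46,0],[48,2],[49,0]]
[[11,16],[23,0],[33,18],[40,15],[43,0],[45,15],[46,0],[48,2],[49,0]]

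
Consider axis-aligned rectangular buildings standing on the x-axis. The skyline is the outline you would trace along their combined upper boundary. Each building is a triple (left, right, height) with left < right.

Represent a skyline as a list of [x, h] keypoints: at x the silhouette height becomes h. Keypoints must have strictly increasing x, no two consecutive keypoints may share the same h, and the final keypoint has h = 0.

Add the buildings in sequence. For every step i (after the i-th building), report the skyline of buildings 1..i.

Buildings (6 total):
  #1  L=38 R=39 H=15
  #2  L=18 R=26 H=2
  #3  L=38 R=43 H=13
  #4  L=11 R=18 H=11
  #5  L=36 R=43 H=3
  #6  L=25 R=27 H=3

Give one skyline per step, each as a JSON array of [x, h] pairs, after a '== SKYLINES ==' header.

== SKYLINES ==
[[38,15],[39,0]]
[[18,2],[26,0],[38,15],[39,0]]
[[18,2],[26,0],[38,15],[39,13],[43,0]]
[[11,11],[18,2],[26,0],[38,15],[39,13],[43,0]]
[[11,11],[18,2],[26,0],[36,3],[38,15],[39,13],[43,0]]
[[11,11],[18,2],[25,3],[27,0],[36,3],[38,15],[39,13],[43,0]]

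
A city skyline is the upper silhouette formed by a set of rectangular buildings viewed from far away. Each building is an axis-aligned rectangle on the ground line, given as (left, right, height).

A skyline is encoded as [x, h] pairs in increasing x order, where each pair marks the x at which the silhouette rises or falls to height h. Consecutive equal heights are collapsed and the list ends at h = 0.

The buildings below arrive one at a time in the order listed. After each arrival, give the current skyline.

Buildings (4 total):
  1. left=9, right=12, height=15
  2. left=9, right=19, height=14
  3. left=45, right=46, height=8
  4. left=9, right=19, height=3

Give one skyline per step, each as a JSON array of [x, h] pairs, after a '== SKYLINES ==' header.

== SKYLINES ==
[[9,15],[12,0]]
[[9,15],[12,14],[19,0]]
[[9,15],[12,14],[19,0],[45,8],[46,0]]
[[9,15],[12,14],[19,0],[45,8],[46,0]]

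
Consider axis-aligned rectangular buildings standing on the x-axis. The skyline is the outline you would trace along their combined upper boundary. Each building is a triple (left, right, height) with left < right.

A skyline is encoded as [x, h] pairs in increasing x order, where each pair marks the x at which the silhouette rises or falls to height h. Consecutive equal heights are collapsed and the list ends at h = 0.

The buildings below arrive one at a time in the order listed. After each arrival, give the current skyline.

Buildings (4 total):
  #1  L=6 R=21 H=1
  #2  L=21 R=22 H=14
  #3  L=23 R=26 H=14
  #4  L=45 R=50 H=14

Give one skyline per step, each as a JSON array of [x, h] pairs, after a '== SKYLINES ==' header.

== SKYLINES ==
[[6,1],[21,0]]
[[6,1],[21,14],[22,0]]
[[6,1],[21,14],[22,0],[23,14],[26,0]]
[[6,1],[21,14],[22,0],[23,14],[26,0],[45,14],[50,0]]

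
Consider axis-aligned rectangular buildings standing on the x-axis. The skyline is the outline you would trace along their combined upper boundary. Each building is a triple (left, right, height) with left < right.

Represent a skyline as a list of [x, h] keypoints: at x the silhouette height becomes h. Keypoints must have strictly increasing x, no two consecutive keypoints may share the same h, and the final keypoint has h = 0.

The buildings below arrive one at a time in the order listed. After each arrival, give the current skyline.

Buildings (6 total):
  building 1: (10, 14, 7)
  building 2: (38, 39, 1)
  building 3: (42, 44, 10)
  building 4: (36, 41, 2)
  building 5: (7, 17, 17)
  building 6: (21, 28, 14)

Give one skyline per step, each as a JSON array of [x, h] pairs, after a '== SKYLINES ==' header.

== SKYLINES ==
[[10,7],[14,0]]
[[10,7],[14,0],[38,1],[39,0]]
[[10,7],[14,0],[38,1],[39,0],[42,10],[44,0]]
[[10,7],[14,0],[36,2],[41,0],[42,10],[44,0]]
[[7,17],[17,0],[36,2],[41,0],[42,10],[44,0]]
[[7,17],[17,0],[21,14],[28,0],[36,2],[41,0],[42,10],[44,0]]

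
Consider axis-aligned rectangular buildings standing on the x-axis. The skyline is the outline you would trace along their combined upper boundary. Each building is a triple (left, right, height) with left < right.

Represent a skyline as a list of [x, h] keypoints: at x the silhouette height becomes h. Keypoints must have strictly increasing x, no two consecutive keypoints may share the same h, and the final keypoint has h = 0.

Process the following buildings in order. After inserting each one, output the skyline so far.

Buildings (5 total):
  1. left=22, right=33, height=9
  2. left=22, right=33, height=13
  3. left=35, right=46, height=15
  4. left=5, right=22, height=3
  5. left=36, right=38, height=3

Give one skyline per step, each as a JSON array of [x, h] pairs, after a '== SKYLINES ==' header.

== SKYLINES ==
[[22,9],[33,0]]
[[22,13],[33,0]]
[[22,13],[33,0],[35,15],[46,0]]
[[5,3],[22,13],[33,0],[35,15],[46,0]]
[[5,3],[22,13],[33,0],[35,15],[46,0]]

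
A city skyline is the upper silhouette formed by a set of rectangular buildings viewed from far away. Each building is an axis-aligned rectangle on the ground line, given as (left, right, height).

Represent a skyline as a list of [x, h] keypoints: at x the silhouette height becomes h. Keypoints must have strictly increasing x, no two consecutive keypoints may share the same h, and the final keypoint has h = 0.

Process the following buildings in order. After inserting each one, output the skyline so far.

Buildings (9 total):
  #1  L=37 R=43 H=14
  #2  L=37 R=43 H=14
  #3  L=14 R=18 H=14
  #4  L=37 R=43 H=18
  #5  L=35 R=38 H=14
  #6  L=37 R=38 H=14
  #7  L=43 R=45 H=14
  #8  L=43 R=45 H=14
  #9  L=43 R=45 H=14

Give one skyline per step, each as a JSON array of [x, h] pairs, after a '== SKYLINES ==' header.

== SKYLINES ==
[[37,14],[43,0]]
[[37,14],[43,0]]
[[14,14],[18,0],[37,14],[43,0]]
[[14,14],[18,0],[37,18],[43,0]]
[[14,14],[18,0],[35,14],[37,18],[43,0]]
[[14,14],[18,0],[35,14],[37,18],[43,0]]
[[14,14],[18,0],[35,14],[37,18],[43,14],[45,0]]
[[14,14],[18,0],[35,14],[37,18],[43,14],[45,0]]
[[14,14],[18,0],[35,14],[37,18],[43,14],[45,0]]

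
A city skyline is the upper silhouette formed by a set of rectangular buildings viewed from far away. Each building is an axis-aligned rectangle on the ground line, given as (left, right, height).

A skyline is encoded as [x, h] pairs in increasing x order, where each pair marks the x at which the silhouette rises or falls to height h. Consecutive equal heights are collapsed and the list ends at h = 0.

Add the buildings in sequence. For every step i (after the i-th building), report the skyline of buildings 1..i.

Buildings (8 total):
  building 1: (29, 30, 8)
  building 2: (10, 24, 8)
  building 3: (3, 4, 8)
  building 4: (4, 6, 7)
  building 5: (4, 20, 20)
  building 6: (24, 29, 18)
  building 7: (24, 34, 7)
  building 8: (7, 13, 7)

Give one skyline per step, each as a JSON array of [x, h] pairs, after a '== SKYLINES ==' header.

== SKYLINES ==
[[29,8],[30,0]]
[[10,8],[24,0],[29,8],[30,0]]
[[3,8],[4,0],[10,8],[24,0],[29,8],[30,0]]
[[3,8],[4,7],[6,0],[10,8],[24,0],[29,8],[30,0]]
[[3,8],[4,20],[20,8],[24,0],[29,8],[30,0]]
[[3,8],[4,20],[20,8],[24,18],[29,8],[30,0]]
[[3,8],[4,20],[20,8],[24,18],[29,8],[30,7],[34,0]]
[[3,8],[4,20],[20,8],[24,18],[29,8],[30,7],[34,0]]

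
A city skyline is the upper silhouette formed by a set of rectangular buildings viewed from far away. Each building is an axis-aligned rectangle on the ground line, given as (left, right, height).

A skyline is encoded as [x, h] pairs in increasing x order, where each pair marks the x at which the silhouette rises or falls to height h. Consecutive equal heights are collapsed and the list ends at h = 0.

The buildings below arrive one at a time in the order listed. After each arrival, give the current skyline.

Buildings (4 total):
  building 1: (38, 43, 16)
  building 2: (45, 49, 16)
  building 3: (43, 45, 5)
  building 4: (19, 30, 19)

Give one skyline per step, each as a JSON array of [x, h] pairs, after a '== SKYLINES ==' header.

== SKYLINES ==
[[38,16],[43,0]]
[[38,16],[43,0],[45,16],[49,0]]
[[38,16],[43,5],[45,16],[49,0]]
[[19,19],[30,0],[38,16],[43,5],[45,16],[49,0]]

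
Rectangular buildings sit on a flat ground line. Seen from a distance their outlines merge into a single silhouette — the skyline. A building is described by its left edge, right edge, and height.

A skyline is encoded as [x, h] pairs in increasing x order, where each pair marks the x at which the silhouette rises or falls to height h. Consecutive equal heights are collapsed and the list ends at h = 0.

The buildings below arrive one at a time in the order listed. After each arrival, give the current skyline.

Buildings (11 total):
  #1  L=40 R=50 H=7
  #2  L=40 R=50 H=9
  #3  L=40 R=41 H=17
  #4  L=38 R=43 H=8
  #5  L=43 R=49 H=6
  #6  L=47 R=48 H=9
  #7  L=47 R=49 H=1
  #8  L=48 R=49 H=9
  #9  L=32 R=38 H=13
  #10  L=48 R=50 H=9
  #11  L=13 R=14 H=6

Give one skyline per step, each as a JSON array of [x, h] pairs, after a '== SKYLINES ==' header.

== SKYLINES ==
[[40,7],[50,0]]
[[40,9],[50,0]]
[[40,17],[41,9],[50,0]]
[[38,8],[40,17],[41,9],[50,0]]
[[38,8],[40,17],[41,9],[50,0]]
[[38,8],[40,17],[41,9],[50,0]]
[[38,8],[40,17],[41,9],[50,0]]
[[38,8],[40,17],[41,9],[50,0]]
[[32,13],[38,8],[40,17],[41,9],[50,0]]
[[32,13],[38,8],[40,17],[41,9],[50,0]]
[[13,6],[14,0],[32,13],[38,8],[40,17],[41,9],[50,0]]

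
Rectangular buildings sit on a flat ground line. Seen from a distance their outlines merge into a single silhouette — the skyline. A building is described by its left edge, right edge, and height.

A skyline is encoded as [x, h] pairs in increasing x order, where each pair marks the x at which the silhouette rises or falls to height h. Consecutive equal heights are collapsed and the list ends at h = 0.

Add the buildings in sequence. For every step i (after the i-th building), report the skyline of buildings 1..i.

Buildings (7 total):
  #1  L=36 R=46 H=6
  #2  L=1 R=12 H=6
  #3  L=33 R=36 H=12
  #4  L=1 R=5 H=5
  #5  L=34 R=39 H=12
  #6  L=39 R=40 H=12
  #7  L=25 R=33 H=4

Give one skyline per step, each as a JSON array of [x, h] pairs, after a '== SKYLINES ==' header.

== SKYLINES ==
[[36,6],[46,0]]
[[1,6],[12,0],[36,6],[46,0]]
[[1,6],[12,0],[33,12],[36,6],[46,0]]
[[1,6],[12,0],[33,12],[36,6],[46,0]]
[[1,6],[12,0],[33,12],[39,6],[46,0]]
[[1,6],[12,0],[33,12],[40,6],[46,0]]
[[1,6],[12,0],[25,4],[33,12],[40,6],[46,0]]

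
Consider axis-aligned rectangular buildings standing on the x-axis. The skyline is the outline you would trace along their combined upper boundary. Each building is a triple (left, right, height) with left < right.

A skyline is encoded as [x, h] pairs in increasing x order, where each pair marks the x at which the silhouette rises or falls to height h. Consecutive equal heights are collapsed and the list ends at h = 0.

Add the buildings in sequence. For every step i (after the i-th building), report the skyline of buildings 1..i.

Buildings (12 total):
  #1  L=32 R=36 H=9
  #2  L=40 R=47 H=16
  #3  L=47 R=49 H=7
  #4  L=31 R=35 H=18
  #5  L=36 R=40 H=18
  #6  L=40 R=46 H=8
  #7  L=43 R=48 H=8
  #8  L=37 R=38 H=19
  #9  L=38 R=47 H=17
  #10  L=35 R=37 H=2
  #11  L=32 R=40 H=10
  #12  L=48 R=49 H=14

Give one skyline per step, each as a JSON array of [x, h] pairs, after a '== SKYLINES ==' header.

== SKYLINES ==
[[32,9],[36,0]]
[[32,9],[36,0],[40,16],[47,0]]
[[32,9],[36,0],[40,16],[47,7],[49,0]]
[[31,18],[35,9],[36,0],[40,16],[47,7],[49,0]]
[[31,18],[35,9],[36,18],[40,16],[47,7],[49,0]]
[[31,18],[35,9],[36,18],[40,16],[47,7],[49,0]]
[[31,18],[35,9],[36,18],[40,16],[47,8],[48,7],[49,0]]
[[31,18],[35,9],[36,18],[37,19],[38,18],[40,16],[47,8],[48,7],[49,0]]
[[31,18],[35,9],[36,18],[37,19],[38,18],[40,17],[47,8],[48,7],[49,0]]
[[31,18],[35,9],[36,18],[37,19],[38,18],[40,17],[47,8],[48,7],[49,0]]
[[31,18],[35,10],[36,18],[37,19],[38,18],[40,17],[47,8],[48,7],[49,0]]
[[31,18],[35,10],[36,18],[37,19],[38,18],[40,17],[47,8],[48,14],[49,0]]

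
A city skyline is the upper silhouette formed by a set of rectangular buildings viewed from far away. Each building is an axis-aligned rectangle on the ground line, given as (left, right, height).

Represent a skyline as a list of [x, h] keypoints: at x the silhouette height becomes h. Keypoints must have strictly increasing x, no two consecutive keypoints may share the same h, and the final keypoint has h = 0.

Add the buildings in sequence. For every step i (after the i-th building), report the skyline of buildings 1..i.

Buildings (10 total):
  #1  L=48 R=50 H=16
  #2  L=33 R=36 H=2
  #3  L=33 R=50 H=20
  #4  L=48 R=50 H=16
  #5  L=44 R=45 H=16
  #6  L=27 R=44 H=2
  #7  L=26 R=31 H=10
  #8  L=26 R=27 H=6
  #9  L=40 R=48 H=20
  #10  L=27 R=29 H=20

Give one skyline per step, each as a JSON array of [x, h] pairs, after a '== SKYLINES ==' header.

== SKYLINES ==
[[48,16],[50,0]]
[[33,2],[36,0],[48,16],[50,0]]
[[33,20],[50,0]]
[[33,20],[50,0]]
[[33,20],[50,0]]
[[27,2],[33,20],[50,0]]
[[26,10],[31,2],[33,20],[50,0]]
[[26,10],[31,2],[33,20],[50,0]]
[[26,10],[31,2],[33,20],[50,0]]
[[26,10],[27,20],[29,10],[31,2],[33,20],[50,0]]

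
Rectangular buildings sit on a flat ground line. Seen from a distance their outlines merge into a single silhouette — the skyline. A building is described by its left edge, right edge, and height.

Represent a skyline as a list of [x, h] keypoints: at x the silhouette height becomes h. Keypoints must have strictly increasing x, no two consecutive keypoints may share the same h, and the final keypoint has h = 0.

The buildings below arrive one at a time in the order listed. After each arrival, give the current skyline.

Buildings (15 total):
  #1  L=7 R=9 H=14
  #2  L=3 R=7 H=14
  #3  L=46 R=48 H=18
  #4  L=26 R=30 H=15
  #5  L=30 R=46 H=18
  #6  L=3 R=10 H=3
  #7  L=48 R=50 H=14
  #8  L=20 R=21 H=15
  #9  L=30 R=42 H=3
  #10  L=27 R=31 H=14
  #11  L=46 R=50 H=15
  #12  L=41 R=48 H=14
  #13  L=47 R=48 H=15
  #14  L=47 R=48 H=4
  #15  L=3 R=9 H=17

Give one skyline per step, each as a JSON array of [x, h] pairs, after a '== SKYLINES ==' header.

== SKYLINES ==
[[7,14],[9,0]]
[[3,14],[9,0]]
[[3,14],[9,0],[46,18],[48,0]]
[[3,14],[9,0],[26,15],[30,0],[46,18],[48,0]]
[[3,14],[9,0],[26,15],[30,18],[48,0]]
[[3,14],[9,3],[10,0],[26,15],[30,18],[48,0]]
[[3,14],[9,3],[10,0],[26,15],[30,18],[48,14],[50,0]]
[[3,14],[9,3],[10,0],[20,15],[21,0],[26,15],[30,18],[48,14],[50,0]]
[[3,14],[9,3],[10,0],[20,15],[21,0],[26,15],[30,18],[48,14],[50,0]]
[[3,14],[9,3],[10,0],[20,15],[21,0],[26,15],[30,18],[48,14],[50,0]]
[[3,14],[9,3],[10,0],[20,15],[21,0],[26,15],[30,18],[48,15],[50,0]]
[[3,14],[9,3],[10,0],[20,15],[21,0],[26,15],[30,18],[48,15],[50,0]]
[[3,14],[9,3],[10,0],[20,15],[21,0],[26,15],[30,18],[48,15],[50,0]]
[[3,14],[9,3],[10,0],[20,15],[21,0],[26,15],[30,18],[48,15],[50,0]]
[[3,17],[9,3],[10,0],[20,15],[21,0],[26,15],[30,18],[48,15],[50,0]]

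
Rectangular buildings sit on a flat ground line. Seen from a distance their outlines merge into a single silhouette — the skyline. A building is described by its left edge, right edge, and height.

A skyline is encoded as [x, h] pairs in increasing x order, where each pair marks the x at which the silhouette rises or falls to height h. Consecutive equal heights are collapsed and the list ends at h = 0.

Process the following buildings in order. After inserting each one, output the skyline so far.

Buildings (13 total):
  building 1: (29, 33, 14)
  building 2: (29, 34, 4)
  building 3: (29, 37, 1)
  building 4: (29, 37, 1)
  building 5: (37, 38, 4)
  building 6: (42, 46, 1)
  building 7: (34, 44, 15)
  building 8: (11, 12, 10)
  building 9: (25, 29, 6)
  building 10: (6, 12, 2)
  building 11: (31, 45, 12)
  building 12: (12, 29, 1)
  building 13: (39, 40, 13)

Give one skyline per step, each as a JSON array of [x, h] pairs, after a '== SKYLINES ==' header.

== SKYLINES ==
[[29,14],[33,0]]
[[29,14],[33,4],[34,0]]
[[29,14],[33,4],[34,1],[37,0]]
[[29,14],[33,4],[34,1],[37,0]]
[[29,14],[33,4],[34,1],[37,4],[38,0]]
[[29,14],[33,4],[34,1],[37,4],[38,0],[42,1],[46,0]]
[[29,14],[33,4],[34,15],[44,1],[46,0]]
[[11,10],[12,0],[29,14],[33,4],[34,15],[44,1],[46,0]]
[[11,10],[12,0],[25,6],[29,14],[33,4],[34,15],[44,1],[46,0]]
[[6,2],[11,10],[12,0],[25,6],[29,14],[33,4],[34,15],[44,1],[46,0]]
[[6,2],[11,10],[12,0],[25,6],[29,14],[33,12],[34,15],[44,12],[45,1],[46,0]]
[[6,2],[11,10],[12,1],[25,6],[29,14],[33,12],[34,15],[44,12],[45,1],[46,0]]
[[6,2],[11,10],[12,1],[25,6],[29,14],[33,12],[34,15],[44,12],[45,1],[46,0]]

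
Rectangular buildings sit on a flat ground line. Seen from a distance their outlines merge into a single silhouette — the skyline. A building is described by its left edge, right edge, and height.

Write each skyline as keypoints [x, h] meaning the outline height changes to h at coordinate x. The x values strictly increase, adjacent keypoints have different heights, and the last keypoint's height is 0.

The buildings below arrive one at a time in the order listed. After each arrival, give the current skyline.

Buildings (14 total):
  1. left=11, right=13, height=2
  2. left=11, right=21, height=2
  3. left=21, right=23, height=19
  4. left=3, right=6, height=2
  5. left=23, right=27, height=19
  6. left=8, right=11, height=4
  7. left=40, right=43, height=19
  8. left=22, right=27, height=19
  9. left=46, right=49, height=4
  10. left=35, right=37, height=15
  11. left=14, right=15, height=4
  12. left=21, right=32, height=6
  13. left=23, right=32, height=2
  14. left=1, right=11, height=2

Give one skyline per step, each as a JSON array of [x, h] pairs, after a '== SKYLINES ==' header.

== SKYLINES ==
[[11,2],[13,0]]
[[11,2],[21,0]]
[[11,2],[21,19],[23,0]]
[[3,2],[6,0],[11,2],[21,19],[23,0]]
[[3,2],[6,0],[11,2],[21,19],[27,0]]
[[3,2],[6,0],[8,4],[11,2],[21,19],[27,0]]
[[3,2],[6,0],[8,4],[11,2],[21,19],[27,0],[40,19],[43,0]]
[[3,2],[6,0],[8,4],[11,2],[21,19],[27,0],[40,19],[43,0]]
[[3,2],[6,0],[8,4],[11,2],[21,19],[27,0],[40,19],[43,0],[46,4],[49,0]]
[[3,2],[6,0],[8,4],[11,2],[21,19],[27,0],[35,15],[37,0],[40,19],[43,0],[46,4],[49,0]]
[[3,2],[6,0],[8,4],[11,2],[14,4],[15,2],[21,19],[27,0],[35,15],[37,0],[40,19],[43,0],[46,4],[49,0]]
[[3,2],[6,0],[8,4],[11,2],[14,4],[15,2],[21,19],[27,6],[32,0],[35,15],[37,0],[40,19],[43,0],[46,4],[49,0]]
[[3,2],[6,0],[8,4],[11,2],[14,4],[15,2],[21,19],[27,6],[32,0],[35,15],[37,0],[40,19],[43,0],[46,4],[49,0]]
[[1,2],[8,4],[11,2],[14,4],[15,2],[21,19],[27,6],[32,0],[35,15],[37,0],[40,19],[43,0],[46,4],[49,0]]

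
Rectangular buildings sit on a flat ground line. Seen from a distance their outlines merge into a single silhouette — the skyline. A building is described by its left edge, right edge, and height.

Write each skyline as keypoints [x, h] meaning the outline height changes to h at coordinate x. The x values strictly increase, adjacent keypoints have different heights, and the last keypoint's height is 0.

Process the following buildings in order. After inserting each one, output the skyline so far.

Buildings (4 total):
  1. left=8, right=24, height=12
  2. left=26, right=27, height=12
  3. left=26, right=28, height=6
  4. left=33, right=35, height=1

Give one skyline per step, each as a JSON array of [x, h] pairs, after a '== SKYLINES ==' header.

== SKYLINES ==
[[8,12],[24,0]]
[[8,12],[24,0],[26,12],[27,0]]
[[8,12],[24,0],[26,12],[27,6],[28,0]]
[[8,12],[24,0],[26,12],[27,6],[28,0],[33,1],[35,0]]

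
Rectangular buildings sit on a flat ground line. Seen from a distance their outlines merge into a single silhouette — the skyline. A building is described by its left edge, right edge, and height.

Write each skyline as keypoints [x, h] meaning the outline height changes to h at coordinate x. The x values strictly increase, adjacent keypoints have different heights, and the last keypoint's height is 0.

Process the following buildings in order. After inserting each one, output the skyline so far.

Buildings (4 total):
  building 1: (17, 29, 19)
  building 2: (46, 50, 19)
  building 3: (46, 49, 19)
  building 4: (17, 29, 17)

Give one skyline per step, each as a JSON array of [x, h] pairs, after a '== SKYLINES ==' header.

== SKYLINES ==
[[17,19],[29,0]]
[[17,19],[29,0],[46,19],[50,0]]
[[17,19],[29,0],[46,19],[50,0]]
[[17,19],[29,0],[46,19],[50,0]]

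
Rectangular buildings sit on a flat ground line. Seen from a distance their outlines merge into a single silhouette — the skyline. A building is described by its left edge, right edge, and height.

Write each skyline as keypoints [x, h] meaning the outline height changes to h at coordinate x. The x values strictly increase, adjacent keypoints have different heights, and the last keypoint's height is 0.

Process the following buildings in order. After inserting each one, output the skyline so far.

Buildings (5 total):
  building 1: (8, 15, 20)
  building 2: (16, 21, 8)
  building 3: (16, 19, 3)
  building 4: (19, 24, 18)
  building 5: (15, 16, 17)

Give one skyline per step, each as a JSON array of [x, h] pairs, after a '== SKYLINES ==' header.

== SKYLINES ==
[[8,20],[15,0]]
[[8,20],[15,0],[16,8],[21,0]]
[[8,20],[15,0],[16,8],[21,0]]
[[8,20],[15,0],[16,8],[19,18],[24,0]]
[[8,20],[15,17],[16,8],[19,18],[24,0]]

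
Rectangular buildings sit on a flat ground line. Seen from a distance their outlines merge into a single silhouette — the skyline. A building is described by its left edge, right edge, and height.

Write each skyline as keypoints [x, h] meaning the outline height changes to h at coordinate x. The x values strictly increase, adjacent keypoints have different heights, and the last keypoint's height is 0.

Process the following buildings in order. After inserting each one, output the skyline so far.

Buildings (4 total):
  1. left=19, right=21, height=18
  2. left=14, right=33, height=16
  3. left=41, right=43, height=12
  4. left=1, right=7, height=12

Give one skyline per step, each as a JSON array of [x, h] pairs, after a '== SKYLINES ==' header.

== SKYLINES ==
[[19,18],[21,0]]
[[14,16],[19,18],[21,16],[33,0]]
[[14,16],[19,18],[21,16],[33,0],[41,12],[43,0]]
[[1,12],[7,0],[14,16],[19,18],[21,16],[33,0],[41,12],[43,0]]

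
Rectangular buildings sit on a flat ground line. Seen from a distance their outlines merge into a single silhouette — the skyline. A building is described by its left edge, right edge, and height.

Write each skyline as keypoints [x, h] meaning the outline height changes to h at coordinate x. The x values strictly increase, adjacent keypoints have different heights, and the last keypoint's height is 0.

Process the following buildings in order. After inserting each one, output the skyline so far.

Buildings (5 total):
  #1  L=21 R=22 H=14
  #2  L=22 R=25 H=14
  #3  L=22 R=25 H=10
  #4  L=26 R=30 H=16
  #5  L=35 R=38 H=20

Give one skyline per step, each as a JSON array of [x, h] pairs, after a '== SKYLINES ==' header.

== SKYLINES ==
[[21,14],[22,0]]
[[21,14],[25,0]]
[[21,14],[25,0]]
[[21,14],[25,0],[26,16],[30,0]]
[[21,14],[25,0],[26,16],[30,0],[35,20],[38,0]]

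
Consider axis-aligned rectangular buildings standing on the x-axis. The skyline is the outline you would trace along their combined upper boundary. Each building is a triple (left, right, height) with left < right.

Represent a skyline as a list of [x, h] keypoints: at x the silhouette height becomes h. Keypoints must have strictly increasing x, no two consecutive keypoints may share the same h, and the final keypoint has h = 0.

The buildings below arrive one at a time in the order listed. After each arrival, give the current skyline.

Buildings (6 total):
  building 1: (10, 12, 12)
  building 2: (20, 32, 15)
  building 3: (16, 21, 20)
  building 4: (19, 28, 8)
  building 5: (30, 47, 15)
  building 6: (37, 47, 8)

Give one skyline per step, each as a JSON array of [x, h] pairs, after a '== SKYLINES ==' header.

== SKYLINES ==
[[10,12],[12,0]]
[[10,12],[12,0],[20,15],[32,0]]
[[10,12],[12,0],[16,20],[21,15],[32,0]]
[[10,12],[12,0],[16,20],[21,15],[32,0]]
[[10,12],[12,0],[16,20],[21,15],[47,0]]
[[10,12],[12,0],[16,20],[21,15],[47,0]]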